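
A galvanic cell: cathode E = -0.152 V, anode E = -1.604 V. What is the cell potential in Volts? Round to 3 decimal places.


Standard cell potential: E_cell = E_cathode - E_anode.
E_cell = -0.152 - (-1.604)
E_cell = 1.452 V, rounded to 3 dp:

1.452 V


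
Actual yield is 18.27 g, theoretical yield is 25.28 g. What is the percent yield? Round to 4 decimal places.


% yield = 100 * actual / theoretical
% yield = 100 * 18.27 / 25.28
% yield = 72.27056962 %, rounded to 4 dp:

72.2706 %


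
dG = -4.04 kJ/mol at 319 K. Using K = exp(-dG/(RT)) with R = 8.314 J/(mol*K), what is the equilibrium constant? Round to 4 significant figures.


dG is in kJ/mol; multiply by 1000 to match R in J/(mol*K).
RT = 8.314 * 319 = 2652.166 J/mol
exponent = -dG*1000 / (RT) = -(-4.04*1000) / 2652.166 = 1.52328323
K = exp(1.52328323)
K = 4.5872615, rounded to 4 significant figures:

4.587


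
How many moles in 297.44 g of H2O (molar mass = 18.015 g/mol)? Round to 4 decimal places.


n = mass / M
n = 297.44 / 18.015
n = 16.51068554 mol, rounded to 4 dp:

16.5107 mol


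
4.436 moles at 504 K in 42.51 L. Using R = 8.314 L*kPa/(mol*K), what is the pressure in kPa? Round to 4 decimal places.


PV = nRT, solve for P = nRT / V.
nRT = 4.436 * 8.314 * 504 = 18587.9756
P = 18587.9756 / 42.51
P = 437.26124677 kPa, rounded to 4 dp:

437.2612 kPa


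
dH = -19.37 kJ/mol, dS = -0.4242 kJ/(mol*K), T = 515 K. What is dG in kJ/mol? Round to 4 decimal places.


Gibbs: dG = dH - T*dS (consistent units, dS already in kJ/(mol*K)).
T*dS = 515 * -0.4242 = -218.463
dG = -19.37 - (-218.463)
dG = 199.093 kJ/mol, rounded to 4 dp:

199.0930 kJ/mol


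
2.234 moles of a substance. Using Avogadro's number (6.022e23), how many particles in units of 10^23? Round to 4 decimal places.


N = n * NA, then divide by 1e23 for the requested units.
N / 1e23 = n * 6.022
N / 1e23 = 2.234 * 6.022
N / 1e23 = 13.453148, rounded to 4 dp:

13.4531


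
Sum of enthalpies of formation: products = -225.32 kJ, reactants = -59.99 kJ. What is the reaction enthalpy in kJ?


dH_rxn = sum(dH_f products) - sum(dH_f reactants)
dH_rxn = -225.32 - (-59.99)
dH_rxn = -165.33 kJ:

-165.33 kJ


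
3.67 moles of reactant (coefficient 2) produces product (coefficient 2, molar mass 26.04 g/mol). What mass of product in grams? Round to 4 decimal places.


Use the coefficient ratio to convert reactant moles to product moles, then multiply by the product's molar mass.
moles_P = moles_R * (coeff_P / coeff_R) = 3.67 * (2/2) = 3.67
mass_P = moles_P * M_P = 3.67 * 26.04
mass_P = 95.5668 g, rounded to 4 dp:

95.5668 g


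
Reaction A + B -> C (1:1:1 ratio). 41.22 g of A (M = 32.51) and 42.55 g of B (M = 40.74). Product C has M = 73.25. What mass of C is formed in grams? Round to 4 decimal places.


Find moles of each reactant; the smaller value is the limiting reagent in a 1:1:1 reaction, so moles_C equals moles of the limiter.
n_A = mass_A / M_A = 41.22 / 32.51 = 1.267918 mol
n_B = mass_B / M_B = 42.55 / 40.74 = 1.044428 mol
Limiting reagent: B (smaller), n_limiting = 1.044428 mol
mass_C = n_limiting * M_C = 1.044428 * 73.25
mass_C = 76.504351 g, rounded to 4 dp:

76.5044 g


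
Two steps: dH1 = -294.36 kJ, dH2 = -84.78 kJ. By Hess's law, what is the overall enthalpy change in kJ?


Hess's law: enthalpy is a state function, so add the step enthalpies.
dH_total = dH1 + dH2 = -294.36 + (-84.78)
dH_total = -379.14 kJ:

-379.14 kJ


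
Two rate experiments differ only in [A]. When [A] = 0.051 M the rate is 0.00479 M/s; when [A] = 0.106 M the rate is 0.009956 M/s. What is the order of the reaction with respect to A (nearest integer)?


Rate is proportional to [A]^n, so rate2/rate1 = ([A]2/[A]1)^n. Take logs to solve for n.
rate2/rate1 = 0.009956 / 0.00479 = 2.0785
[A]2/[A]1 = 0.106 / 0.051 = 2.0784
n = ln(2.0785) / ln(2.0784) = 1.0
Nearest integer order:

1


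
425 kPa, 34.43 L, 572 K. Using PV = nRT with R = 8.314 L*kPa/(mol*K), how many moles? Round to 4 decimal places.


PV = nRT, solve for n = PV / (RT).
PV = 425 * 34.43 = 14632.75
RT = 8.314 * 572 = 4755.608
n = 14632.75 / 4755.608
n = 3.07694621 mol, rounded to 4 dp:

3.0769 mol


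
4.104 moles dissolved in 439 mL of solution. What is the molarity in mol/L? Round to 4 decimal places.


Convert volume to liters: V_L = V_mL / 1000.
V_L = 439 / 1000 = 0.439 L
M = n / V_L = 4.104 / 0.439
M = 9.34851936 mol/L, rounded to 4 dp:

9.3485 mol/L


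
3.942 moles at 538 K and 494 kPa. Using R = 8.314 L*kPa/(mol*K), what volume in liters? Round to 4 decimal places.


PV = nRT, solve for V = nRT / P.
nRT = 3.942 * 8.314 * 538 = 17632.2979
V = 17632.2979 / 494
V = 35.69291073 L, rounded to 4 dp:

35.6929 L


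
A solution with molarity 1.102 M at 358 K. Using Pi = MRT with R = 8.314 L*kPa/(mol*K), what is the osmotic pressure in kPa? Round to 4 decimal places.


Osmotic pressure (van't Hoff): Pi = M*R*T.
RT = 8.314 * 358 = 2976.412
Pi = 1.102 * 2976.412
Pi = 3280.006024 kPa, rounded to 4 dp:

3280.0060 kPa


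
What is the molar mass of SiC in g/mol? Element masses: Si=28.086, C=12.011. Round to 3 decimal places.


M = sum(count * atomic_mass) over atoms.
M = 1*28.086 + 1*12.011
M = 28.086 + 12.011
M = 40.097 g/mol, rounded to 3 dp:

40.097 g/mol


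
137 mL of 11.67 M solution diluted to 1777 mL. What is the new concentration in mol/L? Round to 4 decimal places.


Dilution: M1*V1 = M2*V2, solve for M2.
M2 = M1*V1 / V2
M2 = 11.67 * 137 / 1777
M2 = 1598.79 / 1777
M2 = 0.899713 mol/L, rounded to 4 dp:

0.8997 mol/L


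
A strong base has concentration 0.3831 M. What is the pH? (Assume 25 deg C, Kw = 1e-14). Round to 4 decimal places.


A strong base dissociates completely, so [OH-] equals the given concentration.
pOH = -log10([OH-]) = -log10(0.3831) = 0.416688
pH = 14 - pOH = 14 - 0.416688
pH = 13.583312, rounded to 4 dp:

13.5833


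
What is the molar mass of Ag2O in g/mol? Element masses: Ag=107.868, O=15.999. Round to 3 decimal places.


M = sum(count * atomic_mass) over atoms.
M = 2*107.868 + 1*15.999
M = 215.736 + 15.999
M = 231.735 g/mol, rounded to 3 dp:

231.735 g/mol


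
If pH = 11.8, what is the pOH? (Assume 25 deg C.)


At 25 deg C, pH + pOH = 14.
pOH = 14 - pH = 14 - 11.8
pOH = 2.2:

2.20


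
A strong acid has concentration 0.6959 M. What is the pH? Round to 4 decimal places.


A strong acid dissociates completely, so [H+] equals the given concentration.
pH = -log10([H+]) = -log10(0.6959)
pH = 0.15745316, rounded to 4 dp:

0.1575


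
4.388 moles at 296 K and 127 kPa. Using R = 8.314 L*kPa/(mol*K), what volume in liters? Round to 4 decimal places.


PV = nRT, solve for V = nRT / P.
nRT = 4.388 * 8.314 * 296 = 10798.6223
V = 10798.6223 / 127
V = 85.02852205 L, rounded to 4 dp:

85.0285 L


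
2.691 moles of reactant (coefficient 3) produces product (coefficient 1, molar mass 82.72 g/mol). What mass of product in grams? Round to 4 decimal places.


Use the coefficient ratio to convert reactant moles to product moles, then multiply by the product's molar mass.
moles_P = moles_R * (coeff_P / coeff_R) = 2.691 * (1/3) = 0.897
mass_P = moles_P * M_P = 0.897 * 82.72
mass_P = 74.19984 g, rounded to 4 dp:

74.1998 g


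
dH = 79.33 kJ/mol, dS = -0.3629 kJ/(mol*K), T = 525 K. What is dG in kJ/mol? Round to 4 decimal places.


Gibbs: dG = dH - T*dS (consistent units, dS already in kJ/(mol*K)).
T*dS = 525 * -0.3629 = -190.5225
dG = 79.33 - (-190.5225)
dG = 269.8525 kJ/mol, rounded to 4 dp:

269.8525 kJ/mol


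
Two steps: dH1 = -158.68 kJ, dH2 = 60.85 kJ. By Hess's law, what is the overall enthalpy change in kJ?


Hess's law: enthalpy is a state function, so add the step enthalpies.
dH_total = dH1 + dH2 = -158.68 + (60.85)
dH_total = -97.83 kJ:

-97.83 kJ


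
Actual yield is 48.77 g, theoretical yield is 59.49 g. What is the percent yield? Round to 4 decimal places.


% yield = 100 * actual / theoretical
% yield = 100 * 48.77 / 59.49
% yield = 81.98016473 %, rounded to 4 dp:

81.9802 %


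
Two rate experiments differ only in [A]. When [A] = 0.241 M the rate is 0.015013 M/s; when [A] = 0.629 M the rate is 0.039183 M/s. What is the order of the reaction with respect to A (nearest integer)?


Rate is proportional to [A]^n, so rate2/rate1 = ([A]2/[A]1)^n. Take logs to solve for n.
rate2/rate1 = 0.039183 / 0.015013 = 2.6099
[A]2/[A]1 = 0.629 / 0.241 = 2.61
n = ln(2.6099) / ln(2.61) = 1.0
Nearest integer order:

1


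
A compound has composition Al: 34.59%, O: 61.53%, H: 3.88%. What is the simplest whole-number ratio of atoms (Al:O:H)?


Assume 100 g of compound, divide each mass% by atomic mass to get moles, then normalize by the smallest to get a raw atom ratio.
Moles per 100 g: Al: 34.59/26.982 = 1.282, O: 61.53/15.999 = 3.8459, H: 3.88/1.008 = 3.8492
Raw ratio (divide by min = 1.282): Al: 1.0, O: 3.0, H: 3.003
Multiply by 1 to clear fractions: Al: 1.0 ~= 1, O: 3.0 ~= 3, H: 3.003 ~= 3
Reduce by GCD to get the simplest whole-number ratio:

1:3:3


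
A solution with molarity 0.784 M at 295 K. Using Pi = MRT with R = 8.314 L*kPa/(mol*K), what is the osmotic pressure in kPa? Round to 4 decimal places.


Osmotic pressure (van't Hoff): Pi = M*R*T.
RT = 8.314 * 295 = 2452.63
Pi = 0.784 * 2452.63
Pi = 1922.86192 kPa, rounded to 4 dp:

1922.8619 kPa


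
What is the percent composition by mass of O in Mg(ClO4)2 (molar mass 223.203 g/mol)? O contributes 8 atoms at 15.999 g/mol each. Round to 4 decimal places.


pct = 100 * (n_elem * M_elem) / M_total
mass_contribution = 8 * 15.999 = 127.992 g/mol
pct = 100 * 127.992 / 223.203
pct = 57.34331528 %, rounded to 4 dp:

57.3433 %


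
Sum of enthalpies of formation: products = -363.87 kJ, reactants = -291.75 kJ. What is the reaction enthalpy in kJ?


dH_rxn = sum(dH_f products) - sum(dH_f reactants)
dH_rxn = -363.87 - (-291.75)
dH_rxn = -72.12 kJ:

-72.12 kJ


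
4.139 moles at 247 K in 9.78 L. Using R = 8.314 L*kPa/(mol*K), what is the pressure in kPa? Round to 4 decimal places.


PV = nRT, solve for P = nRT / V.
nRT = 4.139 * 8.314 * 247 = 8499.6766
P = 8499.6766 / 9.78
P = 869.08758691 kPa, rounded to 4 dp:

869.0876 kPa


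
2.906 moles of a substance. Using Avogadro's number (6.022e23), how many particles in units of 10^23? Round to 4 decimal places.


N = n * NA, then divide by 1e23 for the requested units.
N / 1e23 = n * 6.022
N / 1e23 = 2.906 * 6.022
N / 1e23 = 17.499932, rounded to 4 dp:

17.4999


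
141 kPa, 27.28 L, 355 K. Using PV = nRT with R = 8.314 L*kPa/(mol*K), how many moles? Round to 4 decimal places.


PV = nRT, solve for n = PV / (RT).
PV = 141 * 27.28 = 3846.48
RT = 8.314 * 355 = 2951.47
n = 3846.48 / 2951.47
n = 1.30324211 mol, rounded to 4 dp:

1.3032 mol


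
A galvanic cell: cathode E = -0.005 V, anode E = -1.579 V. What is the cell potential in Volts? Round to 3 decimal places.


Standard cell potential: E_cell = E_cathode - E_anode.
E_cell = -0.005 - (-1.579)
E_cell = 1.574 V, rounded to 3 dp:

1.574 V


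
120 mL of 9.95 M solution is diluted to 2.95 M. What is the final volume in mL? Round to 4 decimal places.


Dilution: M1*V1 = M2*V2, solve for V2.
V2 = M1*V1 / M2
V2 = 9.95 * 120 / 2.95
V2 = 1194.0 / 2.95
V2 = 404.74576271 mL, rounded to 4 dp:

404.7458 mL


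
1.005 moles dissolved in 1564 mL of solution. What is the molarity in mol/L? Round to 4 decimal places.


Convert volume to liters: V_L = V_mL / 1000.
V_L = 1564 / 1000 = 1.564 L
M = n / V_L = 1.005 / 1.564
M = 0.64258312 mol/L, rounded to 4 dp:

0.6426 mol/L


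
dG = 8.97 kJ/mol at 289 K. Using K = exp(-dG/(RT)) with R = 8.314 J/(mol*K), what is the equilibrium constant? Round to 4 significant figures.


dG is in kJ/mol; multiply by 1000 to match R in J/(mol*K).
RT = 8.314 * 289 = 2402.746 J/mol
exponent = -dG*1000 / (RT) = -(8.97*1000) / 2402.746 = -3.73322856
K = exp(-3.73322856)
K = 0.023915498, rounded to 4 significant figures:

0.02392


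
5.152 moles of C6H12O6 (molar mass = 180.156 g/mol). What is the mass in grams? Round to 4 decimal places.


mass = n * M
mass = 5.152 * 180.156
mass = 928.163712 g, rounded to 4 dp:

928.1637 g


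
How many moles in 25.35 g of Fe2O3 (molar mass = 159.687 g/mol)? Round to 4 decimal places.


n = mass / M
n = 25.35 / 159.687
n = 0.15874805 mol, rounded to 4 dp:

0.1587 mol


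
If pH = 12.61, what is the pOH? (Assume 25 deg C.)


At 25 deg C, pH + pOH = 14.
pOH = 14 - pH = 14 - 12.61
pOH = 1.39:

1.39


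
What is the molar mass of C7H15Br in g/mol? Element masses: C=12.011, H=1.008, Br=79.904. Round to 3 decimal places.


M = sum(count * atomic_mass) over atoms.
M = 7*12.011 + 15*1.008 + 1*79.904
M = 84.077 + 15.12 + 79.904
M = 179.101 g/mol, rounded to 3 dp:

179.101 g/mol


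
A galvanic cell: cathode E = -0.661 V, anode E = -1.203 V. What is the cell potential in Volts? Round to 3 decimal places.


Standard cell potential: E_cell = E_cathode - E_anode.
E_cell = -0.661 - (-1.203)
E_cell = 0.542 V, rounded to 3 dp:

0.542 V


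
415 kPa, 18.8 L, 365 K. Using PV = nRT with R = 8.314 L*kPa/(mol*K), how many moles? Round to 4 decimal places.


PV = nRT, solve for n = PV / (RT).
PV = 415 * 18.8 = 7802.0
RT = 8.314 * 365 = 3034.61
n = 7802.0 / 3034.61
n = 2.57100583 mol, rounded to 4 dp:

2.5710 mol


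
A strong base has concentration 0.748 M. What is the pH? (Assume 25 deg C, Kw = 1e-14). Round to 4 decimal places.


A strong base dissociates completely, so [OH-] equals the given concentration.
pOH = -log10([OH-]) = -log10(0.748) = 0.126098
pH = 14 - pOH = 14 - 0.126098
pH = 13.873902, rounded to 4 dp:

13.8739


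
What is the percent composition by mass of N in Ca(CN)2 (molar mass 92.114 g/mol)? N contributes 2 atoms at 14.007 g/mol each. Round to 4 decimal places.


pct = 100 * (n_elem * M_elem) / M_total
mass_contribution = 2 * 14.007 = 28.014 g/mol
pct = 100 * 28.014 / 92.114
pct = 30.41231517 %, rounded to 4 dp:

30.4123 %


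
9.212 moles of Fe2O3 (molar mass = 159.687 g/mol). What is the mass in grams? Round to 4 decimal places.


mass = n * M
mass = 9.212 * 159.687
mass = 1471.036644 g, rounded to 4 dp:

1471.0366 g


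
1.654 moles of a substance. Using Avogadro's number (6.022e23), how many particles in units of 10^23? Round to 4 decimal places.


N = n * NA, then divide by 1e23 for the requested units.
N / 1e23 = n * 6.022
N / 1e23 = 1.654 * 6.022
N / 1e23 = 9.960388, rounded to 4 dp:

9.9604


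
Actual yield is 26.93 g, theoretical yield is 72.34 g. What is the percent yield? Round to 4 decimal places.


% yield = 100 * actual / theoretical
% yield = 100 * 26.93 / 72.34
% yield = 37.22698369 %, rounded to 4 dp:

37.2270 %


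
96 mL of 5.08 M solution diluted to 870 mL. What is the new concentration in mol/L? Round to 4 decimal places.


Dilution: M1*V1 = M2*V2, solve for M2.
M2 = M1*V1 / V2
M2 = 5.08 * 96 / 870
M2 = 487.68 / 870
M2 = 0.56055172 mol/L, rounded to 4 dp:

0.5606 mol/L


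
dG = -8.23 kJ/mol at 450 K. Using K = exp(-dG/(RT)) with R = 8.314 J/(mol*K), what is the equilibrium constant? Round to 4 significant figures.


dG is in kJ/mol; multiply by 1000 to match R in J/(mol*K).
RT = 8.314 * 450 = 3741.3 J/mol
exponent = -dG*1000 / (RT) = -(-8.23*1000) / 3741.3 = 2.19977013
K = exp(2.19977013)
K = 9.0229392, rounded to 4 significant figures:

9.023


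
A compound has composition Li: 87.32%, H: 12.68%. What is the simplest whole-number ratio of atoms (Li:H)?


Assume 100 g of compound, divide each mass% by atomic mass to get moles, then normalize by the smallest to get a raw atom ratio.
Moles per 100 g: Li: 87.32/6.941 = 12.5803, H: 12.68/1.008 = 12.5794
Raw ratio (divide by min = 12.5794): Li: 1.0, H: 1.0
Multiply by 1 to clear fractions: Li: 1.0 ~= 1, H: 1.0 ~= 1
Reduce by GCD to get the simplest whole-number ratio:

1:1


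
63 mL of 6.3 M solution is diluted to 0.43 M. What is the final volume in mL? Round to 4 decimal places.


Dilution: M1*V1 = M2*V2, solve for V2.
V2 = M1*V1 / M2
V2 = 6.3 * 63 / 0.43
V2 = 396.9 / 0.43
V2 = 923.02325581 mL, rounded to 4 dp:

923.0233 mL


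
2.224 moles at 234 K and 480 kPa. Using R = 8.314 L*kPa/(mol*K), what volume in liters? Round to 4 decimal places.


PV = nRT, solve for V = nRT / P.
nRT = 2.224 * 8.314 * 234 = 4326.7386
V = 4326.7386 / 480
V = 9.01403875 L, rounded to 4 dp:

9.0140 L


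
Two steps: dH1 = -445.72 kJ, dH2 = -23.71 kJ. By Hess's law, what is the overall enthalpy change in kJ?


Hess's law: enthalpy is a state function, so add the step enthalpies.
dH_total = dH1 + dH2 = -445.72 + (-23.71)
dH_total = -469.43 kJ:

-469.43 kJ


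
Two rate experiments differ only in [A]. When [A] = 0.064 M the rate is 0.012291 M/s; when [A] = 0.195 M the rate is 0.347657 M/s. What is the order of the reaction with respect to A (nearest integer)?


Rate is proportional to [A]^n, so rate2/rate1 = ([A]2/[A]1)^n. Take logs to solve for n.
rate2/rate1 = 0.347657 / 0.012291 = 28.2855
[A]2/[A]1 = 0.195 / 0.064 = 3.0469
n = ln(28.2855) / ln(3.0469) = 3.0
Nearest integer order:

3


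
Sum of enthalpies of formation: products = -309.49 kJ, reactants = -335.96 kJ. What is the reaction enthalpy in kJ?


dH_rxn = sum(dH_f products) - sum(dH_f reactants)
dH_rxn = -309.49 - (-335.96)
dH_rxn = 26.47 kJ:

26.47 kJ


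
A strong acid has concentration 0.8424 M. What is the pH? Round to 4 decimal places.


A strong acid dissociates completely, so [H+] equals the given concentration.
pH = -log10([H+]) = -log10(0.8424)
pH = 0.07448164, rounded to 4 dp:

0.0745


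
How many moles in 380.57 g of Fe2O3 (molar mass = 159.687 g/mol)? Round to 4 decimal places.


n = mass / M
n = 380.57 / 159.687
n = 2.38322468 mol, rounded to 4 dp:

2.3832 mol


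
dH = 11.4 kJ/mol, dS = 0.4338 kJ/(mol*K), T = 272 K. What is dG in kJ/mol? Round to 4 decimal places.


Gibbs: dG = dH - T*dS (consistent units, dS already in kJ/(mol*K)).
T*dS = 272 * 0.4338 = 117.9936
dG = 11.4 - (117.9936)
dG = -106.5936 kJ/mol, rounded to 4 dp:

-106.5936 kJ/mol


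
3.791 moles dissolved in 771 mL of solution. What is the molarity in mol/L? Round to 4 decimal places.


Convert volume to liters: V_L = V_mL / 1000.
V_L = 771 / 1000 = 0.771 L
M = n / V_L = 3.791 / 0.771
M = 4.91699092 mol/L, rounded to 4 dp:

4.9170 mol/L


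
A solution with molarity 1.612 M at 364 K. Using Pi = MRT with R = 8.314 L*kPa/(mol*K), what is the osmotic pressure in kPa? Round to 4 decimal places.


Osmotic pressure (van't Hoff): Pi = M*R*T.
RT = 8.314 * 364 = 3026.296
Pi = 1.612 * 3026.296
Pi = 4878.389152 kPa, rounded to 4 dp:

4878.3892 kPa


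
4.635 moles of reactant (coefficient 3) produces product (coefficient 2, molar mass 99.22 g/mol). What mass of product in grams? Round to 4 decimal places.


Use the coefficient ratio to convert reactant moles to product moles, then multiply by the product's molar mass.
moles_P = moles_R * (coeff_P / coeff_R) = 4.635 * (2/3) = 3.09
mass_P = moles_P * M_P = 3.09 * 99.22
mass_P = 306.5898 g, rounded to 4 dp:

306.5898 g


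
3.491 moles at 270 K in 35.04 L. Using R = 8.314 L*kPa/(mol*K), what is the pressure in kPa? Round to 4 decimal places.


PV = nRT, solve for P = nRT / V.
nRT = 3.491 * 8.314 * 270 = 7836.527
P = 7836.527 / 35.04
P = 223.64517694 kPa, rounded to 4 dp:

223.6452 kPa


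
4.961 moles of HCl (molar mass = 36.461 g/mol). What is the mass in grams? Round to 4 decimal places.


mass = n * M
mass = 4.961 * 36.461
mass = 180.883021 g, rounded to 4 dp:

180.8830 g


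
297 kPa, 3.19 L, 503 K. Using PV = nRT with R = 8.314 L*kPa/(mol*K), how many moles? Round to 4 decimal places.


PV = nRT, solve for n = PV / (RT).
PV = 297 * 3.19 = 947.43
RT = 8.314 * 503 = 4181.942
n = 947.43 / 4181.942
n = 0.22655264 mol, rounded to 4 dp:

0.2266 mol


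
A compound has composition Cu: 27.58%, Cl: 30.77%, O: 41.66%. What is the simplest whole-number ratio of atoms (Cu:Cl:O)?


Assume 100 g of compound, divide each mass% by atomic mass to get moles, then normalize by the smallest to get a raw atom ratio.
Moles per 100 g: Cu: 27.58/63.546 = 0.434, Cl: 30.77/35.453 = 0.8679, O: 41.66/15.999 = 2.6039
Raw ratio (divide by min = 0.434): Cu: 1.0, Cl: 2.0, O: 6.0
Multiply by 1 to clear fractions: Cu: 1.0 ~= 1, Cl: 2.0 ~= 2, O: 6.0 ~= 6
Reduce by GCD to get the simplest whole-number ratio:

1:2:6


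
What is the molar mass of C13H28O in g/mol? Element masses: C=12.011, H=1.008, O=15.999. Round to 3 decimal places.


M = sum(count * atomic_mass) over atoms.
M = 13*12.011 + 28*1.008 + 1*15.999
M = 156.143 + 28.224 + 15.999
M = 200.366 g/mol, rounded to 3 dp:

200.366 g/mol


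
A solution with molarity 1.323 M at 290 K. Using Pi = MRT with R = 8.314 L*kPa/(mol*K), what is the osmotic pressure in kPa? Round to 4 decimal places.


Osmotic pressure (van't Hoff): Pi = M*R*T.
RT = 8.314 * 290 = 2411.06
Pi = 1.323 * 2411.06
Pi = 3189.83238 kPa, rounded to 4 dp:

3189.8324 kPa


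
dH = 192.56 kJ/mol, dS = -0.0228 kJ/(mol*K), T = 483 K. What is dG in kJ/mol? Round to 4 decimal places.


Gibbs: dG = dH - T*dS (consistent units, dS already in kJ/(mol*K)).
T*dS = 483 * -0.0228 = -11.0124
dG = 192.56 - (-11.0124)
dG = 203.5724 kJ/mol, rounded to 4 dp:

203.5724 kJ/mol


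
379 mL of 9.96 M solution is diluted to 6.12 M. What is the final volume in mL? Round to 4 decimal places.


Dilution: M1*V1 = M2*V2, solve for V2.
V2 = M1*V1 / M2
V2 = 9.96 * 379 / 6.12
V2 = 3774.84 / 6.12
V2 = 616.80392157 mL, rounded to 4 dp:

616.8039 mL


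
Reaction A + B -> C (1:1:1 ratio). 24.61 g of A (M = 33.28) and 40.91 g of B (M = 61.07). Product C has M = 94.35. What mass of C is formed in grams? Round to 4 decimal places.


Find moles of each reactant; the smaller value is the limiting reagent in a 1:1:1 reaction, so moles_C equals moles of the limiter.
n_A = mass_A / M_A = 24.61 / 33.28 = 0.739483 mol
n_B = mass_B / M_B = 40.91 / 61.07 = 0.669887 mol
Limiting reagent: B (smaller), n_limiting = 0.669887 mol
mass_C = n_limiting * M_C = 0.669887 * 94.35
mass_C = 63.20383845 g, rounded to 4 dp:

63.2038 g


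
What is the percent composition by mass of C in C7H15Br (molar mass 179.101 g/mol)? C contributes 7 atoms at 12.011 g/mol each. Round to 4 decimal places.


pct = 100 * (n_elem * M_elem) / M_total
mass_contribution = 7 * 12.011 = 84.077 g/mol
pct = 100 * 84.077 / 179.101
pct = 46.94390316 %, rounded to 4 dp:

46.9439 %


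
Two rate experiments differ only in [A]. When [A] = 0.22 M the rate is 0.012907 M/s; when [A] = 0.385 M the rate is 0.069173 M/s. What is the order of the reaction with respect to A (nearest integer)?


Rate is proportional to [A]^n, so rate2/rate1 = ([A]2/[A]1)^n. Take logs to solve for n.
rate2/rate1 = 0.069173 / 0.012907 = 5.3593
[A]2/[A]1 = 0.385 / 0.22 = 1.75
n = ln(5.3593) / ln(1.75) = 3.0
Nearest integer order:

3


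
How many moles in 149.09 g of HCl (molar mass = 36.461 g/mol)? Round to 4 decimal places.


n = mass / M
n = 149.09 / 36.461
n = 4.08902663 mol, rounded to 4 dp:

4.0890 mol


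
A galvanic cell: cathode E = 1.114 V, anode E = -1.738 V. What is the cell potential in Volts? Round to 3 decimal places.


Standard cell potential: E_cell = E_cathode - E_anode.
E_cell = 1.114 - (-1.738)
E_cell = 2.852 V, rounded to 3 dp:

2.852 V


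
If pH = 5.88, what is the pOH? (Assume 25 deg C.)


At 25 deg C, pH + pOH = 14.
pOH = 14 - pH = 14 - 5.88
pOH = 8.12:

8.12


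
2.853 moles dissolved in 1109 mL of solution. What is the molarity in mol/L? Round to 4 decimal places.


Convert volume to liters: V_L = V_mL / 1000.
V_L = 1109 / 1000 = 1.109 L
M = n / V_L = 2.853 / 1.109
M = 2.57258792 mol/L, rounded to 4 dp:

2.5726 mol/L


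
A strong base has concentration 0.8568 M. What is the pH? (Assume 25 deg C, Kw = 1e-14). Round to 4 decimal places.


A strong base dissociates completely, so [OH-] equals the given concentration.
pOH = -log10([OH-]) = -log10(0.8568) = 0.067121
pH = 14 - pOH = 14 - 0.067121
pH = 13.932879, rounded to 4 dp:

13.9329


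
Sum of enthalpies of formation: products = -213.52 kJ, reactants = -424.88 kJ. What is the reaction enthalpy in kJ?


dH_rxn = sum(dH_f products) - sum(dH_f reactants)
dH_rxn = -213.52 - (-424.88)
dH_rxn = 211.36 kJ:

211.36 kJ


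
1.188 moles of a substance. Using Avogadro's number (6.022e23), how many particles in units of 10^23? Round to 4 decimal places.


N = n * NA, then divide by 1e23 for the requested units.
N / 1e23 = n * 6.022
N / 1e23 = 1.188 * 6.022
N / 1e23 = 7.154136, rounded to 4 dp:

7.1541


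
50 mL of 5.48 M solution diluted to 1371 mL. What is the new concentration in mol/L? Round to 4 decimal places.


Dilution: M1*V1 = M2*V2, solve for M2.
M2 = M1*V1 / V2
M2 = 5.48 * 50 / 1371
M2 = 274.0 / 1371
M2 = 0.19985412 mol/L, rounded to 4 dp:

0.1999 mol/L


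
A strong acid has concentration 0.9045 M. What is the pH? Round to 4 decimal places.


A strong acid dissociates completely, so [H+] equals the given concentration.
pH = -log10([H+]) = -log10(0.9045)
pH = 0.04359143, rounded to 4 dp:

0.0436


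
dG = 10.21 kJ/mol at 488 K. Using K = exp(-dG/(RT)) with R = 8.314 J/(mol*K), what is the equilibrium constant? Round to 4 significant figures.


dG is in kJ/mol; multiply by 1000 to match R in J/(mol*K).
RT = 8.314 * 488 = 4057.232 J/mol
exponent = -dG*1000 / (RT) = -(10.21*1000) / 4057.232 = -2.516494
K = exp(-2.516494)
K = 0.080742193, rounded to 4 significant figures:

0.08074


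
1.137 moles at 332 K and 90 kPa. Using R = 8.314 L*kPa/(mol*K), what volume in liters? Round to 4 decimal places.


PV = nRT, solve for V = nRT / P.
nRT = 1.137 * 8.314 * 332 = 3138.402
V = 3138.402 / 90
V = 34.87113333 L, rounded to 4 dp:

34.8711 L


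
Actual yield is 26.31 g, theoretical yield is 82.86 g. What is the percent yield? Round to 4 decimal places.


% yield = 100 * actual / theoretical
% yield = 100 * 26.31 / 82.86
% yield = 31.75235337 %, rounded to 4 dp:

31.7524 %


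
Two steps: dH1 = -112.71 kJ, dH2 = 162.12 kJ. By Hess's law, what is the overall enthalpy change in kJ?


Hess's law: enthalpy is a state function, so add the step enthalpies.
dH_total = dH1 + dH2 = -112.71 + (162.12)
dH_total = 49.41 kJ:

49.41 kJ


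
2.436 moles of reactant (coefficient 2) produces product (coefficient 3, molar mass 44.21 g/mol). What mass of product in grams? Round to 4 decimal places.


Use the coefficient ratio to convert reactant moles to product moles, then multiply by the product's molar mass.
moles_P = moles_R * (coeff_P / coeff_R) = 2.436 * (3/2) = 3.654
mass_P = moles_P * M_P = 3.654 * 44.21
mass_P = 161.54334 g, rounded to 4 dp:

161.5433 g


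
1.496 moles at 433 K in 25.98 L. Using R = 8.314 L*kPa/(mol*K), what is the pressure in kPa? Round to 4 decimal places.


PV = nRT, solve for P = nRT / V.
nRT = 1.496 * 8.314 * 433 = 5385.5432
P = 5385.5432 / 25.98
P = 207.29573518 kPa, rounded to 4 dp:

207.2957 kPa


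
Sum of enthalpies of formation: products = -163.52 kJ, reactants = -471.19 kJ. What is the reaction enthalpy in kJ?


dH_rxn = sum(dH_f products) - sum(dH_f reactants)
dH_rxn = -163.52 - (-471.19)
dH_rxn = 307.67 kJ:

307.67 kJ


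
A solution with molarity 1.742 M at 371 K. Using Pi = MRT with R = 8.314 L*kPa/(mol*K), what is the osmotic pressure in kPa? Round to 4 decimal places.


Osmotic pressure (van't Hoff): Pi = M*R*T.
RT = 8.314 * 371 = 3084.494
Pi = 1.742 * 3084.494
Pi = 5373.188548 kPa, rounded to 4 dp:

5373.1885 kPa


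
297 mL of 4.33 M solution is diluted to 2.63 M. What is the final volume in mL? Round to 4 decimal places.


Dilution: M1*V1 = M2*V2, solve for V2.
V2 = M1*V1 / M2
V2 = 4.33 * 297 / 2.63
V2 = 1286.01 / 2.63
V2 = 488.97718631 mL, rounded to 4 dp:

488.9772 mL


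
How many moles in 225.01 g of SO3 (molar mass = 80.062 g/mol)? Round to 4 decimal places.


n = mass / M
n = 225.01 / 80.062
n = 2.8104469 mol, rounded to 4 dp:

2.8104 mol


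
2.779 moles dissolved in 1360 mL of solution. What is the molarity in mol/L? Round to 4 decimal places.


Convert volume to liters: V_L = V_mL / 1000.
V_L = 1360 / 1000 = 1.36 L
M = n / V_L = 2.779 / 1.36
M = 2.04338235 mol/L, rounded to 4 dp:

2.0434 mol/L


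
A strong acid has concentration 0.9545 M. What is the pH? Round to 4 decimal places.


A strong acid dissociates completely, so [H+] equals the given concentration.
pH = -log10([H+]) = -log10(0.9545)
pH = 0.02022407, rounded to 4 dp:

0.0202


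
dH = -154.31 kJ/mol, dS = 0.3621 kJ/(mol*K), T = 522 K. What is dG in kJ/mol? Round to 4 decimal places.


Gibbs: dG = dH - T*dS (consistent units, dS already in kJ/(mol*K)).
T*dS = 522 * 0.3621 = 189.0162
dG = -154.31 - (189.0162)
dG = -343.3262 kJ/mol, rounded to 4 dp:

-343.3262 kJ/mol


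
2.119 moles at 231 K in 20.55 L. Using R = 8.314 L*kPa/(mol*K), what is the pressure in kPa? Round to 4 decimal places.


PV = nRT, solve for P = nRT / V.
nRT = 2.119 * 8.314 * 231 = 4069.6115
P = 4069.6115 / 20.55
P = 198.03462287 kPa, rounded to 4 dp:

198.0346 kPa


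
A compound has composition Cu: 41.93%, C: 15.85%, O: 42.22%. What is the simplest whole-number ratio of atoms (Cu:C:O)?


Assume 100 g of compound, divide each mass% by atomic mass to get moles, then normalize by the smallest to get a raw atom ratio.
Moles per 100 g: Cu: 41.93/63.546 = 0.6598, C: 15.85/12.011 = 1.3196, O: 42.22/15.999 = 2.6389
Raw ratio (divide by min = 0.6598): Cu: 1.0, C: 2.0, O: 3.999
Multiply by 1 to clear fractions: Cu: 1.0 ~= 1, C: 2.0 ~= 2, O: 3.999 ~= 4
Reduce by GCD to get the simplest whole-number ratio:

1:2:4


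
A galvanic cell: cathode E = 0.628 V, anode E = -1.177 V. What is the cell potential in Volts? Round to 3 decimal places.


Standard cell potential: E_cell = E_cathode - E_anode.
E_cell = 0.628 - (-1.177)
E_cell = 1.805 V, rounded to 3 dp:

1.805 V


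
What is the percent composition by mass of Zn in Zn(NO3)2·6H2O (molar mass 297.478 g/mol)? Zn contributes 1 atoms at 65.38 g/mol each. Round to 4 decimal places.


pct = 100 * (n_elem * M_elem) / M_total
mass_contribution = 1 * 65.38 = 65.38 g/mol
pct = 100 * 65.38 / 297.478
pct = 21.97809586 %, rounded to 4 dp:

21.9781 %


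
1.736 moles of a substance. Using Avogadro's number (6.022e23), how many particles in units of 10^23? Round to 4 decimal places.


N = n * NA, then divide by 1e23 for the requested units.
N / 1e23 = n * 6.022
N / 1e23 = 1.736 * 6.022
N / 1e23 = 10.454192, rounded to 4 dp:

10.4542


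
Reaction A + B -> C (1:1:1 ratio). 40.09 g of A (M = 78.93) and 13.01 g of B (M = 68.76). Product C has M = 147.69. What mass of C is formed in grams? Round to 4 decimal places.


Find moles of each reactant; the smaller value is the limiting reagent in a 1:1:1 reaction, so moles_C equals moles of the limiter.
n_A = mass_A / M_A = 40.09 / 78.93 = 0.507918 mol
n_B = mass_B / M_B = 13.01 / 68.76 = 0.189209 mol
Limiting reagent: B (smaller), n_limiting = 0.189209 mol
mass_C = n_limiting * M_C = 0.189209 * 147.69
mass_C = 27.94427721 g, rounded to 4 dp:

27.9443 g


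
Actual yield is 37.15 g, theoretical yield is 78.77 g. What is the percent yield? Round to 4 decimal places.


% yield = 100 * actual / theoretical
% yield = 100 * 37.15 / 78.77
% yield = 47.16262536 %, rounded to 4 dp:

47.1626 %


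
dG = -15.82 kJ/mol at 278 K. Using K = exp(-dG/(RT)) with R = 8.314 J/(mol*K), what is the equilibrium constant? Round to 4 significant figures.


dG is in kJ/mol; multiply by 1000 to match R in J/(mol*K).
RT = 8.314 * 278 = 2311.292 J/mol
exponent = -dG*1000 / (RT) = -(-15.82*1000) / 2311.292 = 6.84465658
K = exp(6.84465658)
K = 938.85081, rounded to 4 significant figures:

938.9


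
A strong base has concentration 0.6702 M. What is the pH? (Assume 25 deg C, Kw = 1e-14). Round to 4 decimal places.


A strong base dissociates completely, so [OH-] equals the given concentration.
pOH = -log10([OH-]) = -log10(0.6702) = 0.173796
pH = 14 - pOH = 14 - 0.173796
pH = 13.826204, rounded to 4 dp:

13.8262


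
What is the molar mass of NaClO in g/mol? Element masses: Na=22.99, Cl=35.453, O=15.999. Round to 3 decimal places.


M = sum(count * atomic_mass) over atoms.
M = 1*22.99 + 1*35.453 + 1*15.999
M = 22.99 + 35.453 + 15.999
M = 74.442 g/mol, rounded to 3 dp:

74.442 g/mol


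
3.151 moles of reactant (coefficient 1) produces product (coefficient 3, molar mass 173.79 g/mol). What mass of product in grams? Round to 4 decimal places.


Use the coefficient ratio to convert reactant moles to product moles, then multiply by the product's molar mass.
moles_P = moles_R * (coeff_P / coeff_R) = 3.151 * (3/1) = 9.453
mass_P = moles_P * M_P = 9.453 * 173.79
mass_P = 1642.83687 g, rounded to 4 dp:

1642.8369 g


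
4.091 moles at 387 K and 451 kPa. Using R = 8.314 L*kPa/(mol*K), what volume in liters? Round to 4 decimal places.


PV = nRT, solve for V = nRT / P.
nRT = 4.091 * 8.314 * 387 = 13162.8661
V = 13162.8661 / 451
V = 29.18595588 L, rounded to 4 dp:

29.1860 L


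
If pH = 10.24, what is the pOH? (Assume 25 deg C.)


At 25 deg C, pH + pOH = 14.
pOH = 14 - pH = 14 - 10.24
pOH = 3.76:

3.76


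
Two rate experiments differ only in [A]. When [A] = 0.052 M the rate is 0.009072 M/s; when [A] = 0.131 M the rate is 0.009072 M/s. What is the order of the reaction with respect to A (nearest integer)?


Rate is proportional to [A]^n, so rate2/rate1 = ([A]2/[A]1)^n. Take logs to solve for n.
rate2/rate1 = 0.009072 / 0.009072 = 1.0
[A]2/[A]1 = 0.131 / 0.052 = 2.5192
n = ln(1.0) / ln(2.5192) = 0.0
Nearest integer order:

0


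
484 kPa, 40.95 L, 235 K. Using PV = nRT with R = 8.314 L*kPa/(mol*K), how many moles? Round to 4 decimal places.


PV = nRT, solve for n = PV / (RT).
PV = 484 * 40.95 = 19819.8
RT = 8.314 * 235 = 1953.79
n = 19819.8 / 1953.79
n = 10.14428367 mol, rounded to 4 dp:

10.1443 mol


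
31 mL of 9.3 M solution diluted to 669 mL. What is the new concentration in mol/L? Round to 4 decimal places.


Dilution: M1*V1 = M2*V2, solve for M2.
M2 = M1*V1 / V2
M2 = 9.3 * 31 / 669
M2 = 288.3 / 669
M2 = 0.4309417 mol/L, rounded to 4 dp:

0.4309 mol/L


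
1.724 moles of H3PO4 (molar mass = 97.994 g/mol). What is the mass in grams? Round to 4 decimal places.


mass = n * M
mass = 1.724 * 97.994
mass = 168.941656 g, rounded to 4 dp:

168.9417 g


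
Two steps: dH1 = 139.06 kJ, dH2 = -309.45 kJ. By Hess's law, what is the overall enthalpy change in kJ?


Hess's law: enthalpy is a state function, so add the step enthalpies.
dH_total = dH1 + dH2 = 139.06 + (-309.45)
dH_total = -170.39 kJ:

-170.39 kJ


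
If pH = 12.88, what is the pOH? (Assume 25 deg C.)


At 25 deg C, pH + pOH = 14.
pOH = 14 - pH = 14 - 12.88
pOH = 1.12:

1.12


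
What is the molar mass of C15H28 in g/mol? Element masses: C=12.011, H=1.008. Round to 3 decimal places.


M = sum(count * atomic_mass) over atoms.
M = 15*12.011 + 28*1.008
M = 180.165 + 28.224
M = 208.389 g/mol, rounded to 3 dp:

208.389 g/mol


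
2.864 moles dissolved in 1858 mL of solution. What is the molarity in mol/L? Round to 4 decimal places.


Convert volume to liters: V_L = V_mL / 1000.
V_L = 1858 / 1000 = 1.858 L
M = n / V_L = 2.864 / 1.858
M = 1.54144241 mol/L, rounded to 4 dp:

1.5414 mol/L


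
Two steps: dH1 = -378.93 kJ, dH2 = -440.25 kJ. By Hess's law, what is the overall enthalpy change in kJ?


Hess's law: enthalpy is a state function, so add the step enthalpies.
dH_total = dH1 + dH2 = -378.93 + (-440.25)
dH_total = -819.18 kJ:

-819.18 kJ


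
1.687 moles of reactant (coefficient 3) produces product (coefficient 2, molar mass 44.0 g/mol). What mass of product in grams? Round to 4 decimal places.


Use the coefficient ratio to convert reactant moles to product moles, then multiply by the product's molar mass.
moles_P = moles_R * (coeff_P / coeff_R) = 1.687 * (2/3) = 1.124667
mass_P = moles_P * M_P = 1.124667 * 44.0
mass_P = 49.485348 g, rounded to 4 dp:

49.4853 g


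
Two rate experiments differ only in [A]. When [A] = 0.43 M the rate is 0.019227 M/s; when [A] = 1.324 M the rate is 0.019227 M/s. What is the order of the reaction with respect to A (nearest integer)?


Rate is proportional to [A]^n, so rate2/rate1 = ([A]2/[A]1)^n. Take logs to solve for n.
rate2/rate1 = 0.019227 / 0.019227 = 1.0
[A]2/[A]1 = 1.324 / 0.43 = 3.0791
n = ln(1.0) / ln(3.0791) = 0.0
Nearest integer order:

0


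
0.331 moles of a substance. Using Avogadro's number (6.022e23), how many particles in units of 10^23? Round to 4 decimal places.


N = n * NA, then divide by 1e23 for the requested units.
N / 1e23 = n * 6.022
N / 1e23 = 0.331 * 6.022
N / 1e23 = 1.993282, rounded to 4 dp:

1.9933


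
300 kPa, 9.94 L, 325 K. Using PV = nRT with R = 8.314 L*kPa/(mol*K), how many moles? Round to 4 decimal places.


PV = nRT, solve for n = PV / (RT).
PV = 300 * 9.94 = 2982.0
RT = 8.314 * 325 = 2702.05
n = 2982.0 / 2702.05
n = 1.10360652 mol, rounded to 4 dp:

1.1036 mol


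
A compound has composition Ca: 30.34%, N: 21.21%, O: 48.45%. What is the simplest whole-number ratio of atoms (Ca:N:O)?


Assume 100 g of compound, divide each mass% by atomic mass to get moles, then normalize by the smallest to get a raw atom ratio.
Moles per 100 g: Ca: 30.34/40.078 = 0.757, N: 21.21/14.007 = 1.5142, O: 48.45/15.999 = 3.0283
Raw ratio (divide by min = 0.757): Ca: 1.0, N: 2.0, O: 4.0
Multiply by 1 to clear fractions: Ca: 1.0 ~= 1, N: 2.0 ~= 2, O: 4.0 ~= 4
Reduce by GCD to get the simplest whole-number ratio:

1:2:4


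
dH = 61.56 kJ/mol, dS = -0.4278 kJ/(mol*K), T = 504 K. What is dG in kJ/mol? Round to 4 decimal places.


Gibbs: dG = dH - T*dS (consistent units, dS already in kJ/(mol*K)).
T*dS = 504 * -0.4278 = -215.6112
dG = 61.56 - (-215.6112)
dG = 277.1712 kJ/mol, rounded to 4 dp:

277.1712 kJ/mol


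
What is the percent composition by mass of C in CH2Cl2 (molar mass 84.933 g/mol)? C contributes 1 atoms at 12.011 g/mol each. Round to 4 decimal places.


pct = 100 * (n_elem * M_elem) / M_total
mass_contribution = 1 * 12.011 = 12.011 g/mol
pct = 100 * 12.011 / 84.933
pct = 14.14173525 %, rounded to 4 dp:

14.1417 %


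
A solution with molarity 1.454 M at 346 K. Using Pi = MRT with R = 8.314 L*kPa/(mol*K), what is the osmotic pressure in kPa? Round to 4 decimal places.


Osmotic pressure (van't Hoff): Pi = M*R*T.
RT = 8.314 * 346 = 2876.644
Pi = 1.454 * 2876.644
Pi = 4182.640376 kPa, rounded to 4 dp:

4182.6404 kPa


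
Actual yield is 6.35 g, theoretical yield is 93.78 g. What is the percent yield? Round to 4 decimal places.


% yield = 100 * actual / theoretical
% yield = 100 * 6.35 / 93.78
% yield = 6.77116656 %, rounded to 4 dp:

6.7712 %


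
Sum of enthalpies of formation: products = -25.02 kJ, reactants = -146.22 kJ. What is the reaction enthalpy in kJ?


dH_rxn = sum(dH_f products) - sum(dH_f reactants)
dH_rxn = -25.02 - (-146.22)
dH_rxn = 121.2 kJ:

121.20 kJ


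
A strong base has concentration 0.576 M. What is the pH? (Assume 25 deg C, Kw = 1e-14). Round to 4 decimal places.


A strong base dissociates completely, so [OH-] equals the given concentration.
pOH = -log10([OH-]) = -log10(0.576) = 0.239578
pH = 14 - pOH = 14 - 0.239578
pH = 13.760422, rounded to 4 dp:

13.7604


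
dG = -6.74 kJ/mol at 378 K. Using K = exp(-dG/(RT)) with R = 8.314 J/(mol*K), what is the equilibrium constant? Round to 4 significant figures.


dG is in kJ/mol; multiply by 1000 to match R in J/(mol*K).
RT = 8.314 * 378 = 3142.692 J/mol
exponent = -dG*1000 / (RT) = -(-6.74*1000) / 3142.692 = 2.14465815
K = exp(2.14465815)
K = 8.5391216, rounded to 4 significant figures:

8.539


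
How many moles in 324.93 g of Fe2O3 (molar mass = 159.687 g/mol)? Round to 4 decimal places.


n = mass / M
n = 324.93 / 159.687
n = 2.03479306 mol, rounded to 4 dp:

2.0348 mol


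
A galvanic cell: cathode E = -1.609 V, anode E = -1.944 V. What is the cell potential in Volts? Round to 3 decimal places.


Standard cell potential: E_cell = E_cathode - E_anode.
E_cell = -1.609 - (-1.944)
E_cell = 0.335 V, rounded to 3 dp:

0.335 V
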